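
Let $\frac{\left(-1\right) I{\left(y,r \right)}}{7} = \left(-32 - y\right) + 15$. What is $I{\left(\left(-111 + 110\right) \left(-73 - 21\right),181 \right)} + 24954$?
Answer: $25731$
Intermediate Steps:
$I{\left(y,r \right)} = 119 + 7 y$ ($I{\left(y,r \right)} = - 7 \left(\left(-32 - y\right) + 15\right) = - 7 \left(-17 - y\right) = 119 + 7 y$)
$I{\left(\left(-111 + 110\right) \left(-73 - 21\right),181 \right)} + 24954 = \left(119 + 7 \left(-111 + 110\right) \left(-73 - 21\right)\right) + 24954 = \left(119 + 7 \left(\left(-1\right) \left(-94\right)\right)\right) + 24954 = \left(119 + 7 \cdot 94\right) + 24954 = \left(119 + 658\right) + 24954 = 777 + 24954 = 25731$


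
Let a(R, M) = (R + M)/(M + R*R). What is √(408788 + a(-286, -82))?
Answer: 2*√170596882925031/40857 ≈ 639.37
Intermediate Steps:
a(R, M) = (M + R)/(M + R²)
√(408788 + a(-286, -82)) = √(408788 + (-82 - 286)/(-82 + (-286)²)) = √(408788 - 368/(-82 + 81796)) = √(408788 - 368/81714) = √(408788 + (1/81714)*(-368)) = √(408788 - 184/40857) = √(16701851132/40857) = 2*√170596882925031/40857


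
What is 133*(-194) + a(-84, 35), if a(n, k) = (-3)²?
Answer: -25793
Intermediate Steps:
a(n, k) = 9
133*(-194) + a(-84, 35) = 133*(-194) + 9 = -25802 + 9 = -25793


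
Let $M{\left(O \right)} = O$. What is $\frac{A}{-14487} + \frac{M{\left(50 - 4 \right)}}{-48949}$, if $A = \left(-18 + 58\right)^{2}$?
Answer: $- \frac{78984802}{709124163} \approx -0.11138$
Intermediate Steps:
$A = 1600$ ($A = 40^{2} = 1600$)
$\frac{A}{-14487} + \frac{M{\left(50 - 4 \right)}}{-48949} = \frac{1600}{-14487} + \frac{50 - 4}{-48949} = 1600 \left(- \frac{1}{14487}\right) + 46 \left(- \frac{1}{48949}\right) = - \frac{1600}{14487} - \frac{46}{48949} = - \frac{78984802}{709124163}$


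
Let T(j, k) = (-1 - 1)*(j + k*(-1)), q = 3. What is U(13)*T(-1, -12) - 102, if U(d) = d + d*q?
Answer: -1246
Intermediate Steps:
T(j, k) = -2*j + 2*k (T(j, k) = -2*(j - k) = -2*j + 2*k)
U(d) = 4*d (U(d) = d + d*3 = d + 3*d = 4*d)
U(13)*T(-1, -12) - 102 = (4*13)*(-2*(-1) + 2*(-12)) - 102 = 52*(2 - 24) - 102 = 52*(-22) - 102 = -1144 - 102 = -1246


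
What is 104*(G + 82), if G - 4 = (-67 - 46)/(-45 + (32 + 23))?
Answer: 38844/5 ≈ 7768.8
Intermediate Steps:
G = -73/10 (G = 4 + (-67 - 46)/(-45 + (32 + 23)) = 4 - 113/(-45 + 55) = 4 - 113/10 = -73/10 ≈ -7.3000)
104*(G + 82) = 104*(-73/10 + 82) = 104*(747/10) = 38844/5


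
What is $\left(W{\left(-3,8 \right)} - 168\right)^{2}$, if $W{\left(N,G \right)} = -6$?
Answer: $30276$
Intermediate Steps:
$\left(W{\left(-3,8 \right)} - 168\right)^{2} = \left(-6 - 168\right)^{2} = \left(-174\right)^{2} = 30276$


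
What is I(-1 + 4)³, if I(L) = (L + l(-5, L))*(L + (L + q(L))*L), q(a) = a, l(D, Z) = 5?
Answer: 4741632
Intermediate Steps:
I(L) = (5 + L)*(L + 2*L²) (I(L) = (L + 5)*(L + (L + L)*L) = (5 + L)*(L + (2*L)*L) = (5 + L)*(L + 2*L²))
I(-1 + 4)³ = ((-1 + 4)*(5 + 2*(-1 + 4)² + 11*(-1 + 4)))³ = (3*(5 + 2*3² + 11*3))³ = (3*(5 + 2*9 + 33))³ = (3*(5 + 18 + 33))³ = (3*56)³ = 168³ = 4741632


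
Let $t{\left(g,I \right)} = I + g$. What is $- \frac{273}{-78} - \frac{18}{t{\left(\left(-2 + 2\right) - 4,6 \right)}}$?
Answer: $- \frac{11}{2} \approx -5.5$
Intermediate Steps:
$- \frac{273}{-78} - \frac{18}{t{\left(\left(-2 + 2\right) - 4,6 \right)}} = - \frac{273}{-78} - \frac{18}{6 + \left(\left(-2 + 2\right) - 4\right)} = \left(-273\right) \left(- \frac{1}{78}\right) - \frac{18}{6 + \left(0 - 4\right)} = \frac{7}{2} - \frac{18}{6 - 4} = \frac{7}{2} - \frac{18}{2} = \frac{7}{2} - 9 = - \frac{11}{2}$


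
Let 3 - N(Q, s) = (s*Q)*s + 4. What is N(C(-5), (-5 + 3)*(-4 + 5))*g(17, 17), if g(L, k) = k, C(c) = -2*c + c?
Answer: -357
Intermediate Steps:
C(c) = -c
N(Q, s) = -1 - Q*s² (N(Q, s) = 3 - ((s*Q)*s + 4) = 3 - ((Q*s)*s + 4) = 3 - (Q*s² + 4) = 3 - (4 + Q*s²) = 3 + (-4 - Q*s²) = -1 - Q*s²)
N(C(-5), (-5 + 3)*(-4 + 5))*g(17, 17) = (-1 - (-1*(-5))*((-5 + 3)*(-4 + 5))²)*17 = (-1 - 1*5*(-2*1)²)*17 = (-1 - 1*5*(-2)²)*17 = (-1 - 1*5*4)*17 = (-1 - 20)*17 = -21*17 = -357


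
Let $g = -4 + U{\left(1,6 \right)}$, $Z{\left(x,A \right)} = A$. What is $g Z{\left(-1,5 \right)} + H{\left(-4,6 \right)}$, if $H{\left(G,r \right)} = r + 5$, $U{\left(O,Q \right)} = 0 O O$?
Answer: $-9$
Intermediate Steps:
$U{\left(O,Q \right)} = 0$ ($U{\left(O,Q \right)} = 0 O = 0$)
$H{\left(G,r \right)} = 5 + r$
$g = -4$ ($g = -4 + 0 = -4$)
$g Z{\left(-1,5 \right)} + H{\left(-4,6 \right)} = \left(-4\right) 5 + \left(5 + 6\right) = -20 + 11 = -9$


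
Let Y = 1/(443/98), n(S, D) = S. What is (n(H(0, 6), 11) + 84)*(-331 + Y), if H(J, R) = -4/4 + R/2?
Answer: -12602010/443 ≈ -28447.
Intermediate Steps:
H(J, R) = -1 + R/2 (H(J, R) = -4*1/4 + R*(1/2) = -1 + R/2)
Y = 98/443 (Y = 1/(443*(1/98)) = 1/(443/98) = 98/443 ≈ 0.22122)
(n(H(0, 6), 11) + 84)*(-331 + Y) = ((-1 + (1/2)*6) + 84)*(-331 + 98/443) = ((-1 + 3) + 84)*(-146535/443) = (2 + 84)*(-146535/443) = 86*(-146535/443) = -12602010/443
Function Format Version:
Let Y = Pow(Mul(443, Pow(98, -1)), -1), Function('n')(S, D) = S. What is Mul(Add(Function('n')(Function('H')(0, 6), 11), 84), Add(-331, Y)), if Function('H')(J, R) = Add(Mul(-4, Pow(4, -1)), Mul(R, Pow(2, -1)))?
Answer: Rational(-12602010, 443) ≈ -28447.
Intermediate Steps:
Function('H')(J, R) = Add(-1, Mul(Rational(1, 2), R)) (Function('H')(J, R) = Add(Mul(-4, Rational(1, 4)), Mul(R, Rational(1, 2))) = Add(-1, Mul(Rational(1, 2), R)))
Y = Rational(98, 443) (Y = Pow(Mul(443, Rational(1, 98)), -1) = Pow(Rational(443, 98), -1) = Rational(98, 443) ≈ 0.22122)
Mul(Add(Function('n')(Function('H')(0, 6), 11), 84), Add(-331, Y)) = Mul(Add(Add(-1, Mul(Rational(1, 2), 6)), 84), Add(-331, Rational(98, 443))) = Mul(Add(Add(-1, 3), 84), Rational(-146535, 443)) = Mul(Add(2, 84), Rational(-146535, 443)) = Mul(86, Rational(-146535, 443)) = Rational(-12602010, 443)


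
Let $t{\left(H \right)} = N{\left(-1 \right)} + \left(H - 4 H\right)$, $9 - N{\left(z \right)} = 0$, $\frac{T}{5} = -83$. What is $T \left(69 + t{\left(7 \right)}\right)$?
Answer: $-23655$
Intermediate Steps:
$T = -415$ ($T = 5 \left(-83\right) = -415$)
$N{\left(z \right)} = 9$ ($N{\left(z \right)} = 9 - 0 = 9 + 0 = 9$)
$t{\left(H \right)} = 9 - 3 H$ ($t{\left(H \right)} = 9 + \left(H - 4 H\right) = 9 - 3 H$)
$T \left(69 + t{\left(7 \right)}\right) = - 415 \left(69 + \left(9 - 21\right)\right) = - 415 \left(69 - 12\right) = \left(-415\right) 57 = -23655$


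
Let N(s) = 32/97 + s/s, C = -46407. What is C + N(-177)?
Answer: -4501350/97 ≈ -46406.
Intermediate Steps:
N(s) = 129/97 (N(s) = 32*(1/97) + 1 = 32/97 + 1 = 129/97)
C + N(-177) = -46407 + 129/97 = -4501350/97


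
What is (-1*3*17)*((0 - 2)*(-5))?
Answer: -510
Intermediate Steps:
(-1*3*17)*((0 - 2)*(-5)) = (-3*17)*(-2*(-5)) = -51*10 = -510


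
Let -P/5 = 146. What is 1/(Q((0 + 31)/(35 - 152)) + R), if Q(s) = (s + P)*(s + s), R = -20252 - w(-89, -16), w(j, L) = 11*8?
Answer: -13689/273136918 ≈ -5.0118e-5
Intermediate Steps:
P = -730 (P = -5*146 = -730)
w(j, L) = 88
R = -20340 (R = -20252 - 1*88 = -20252 - 88 = -20340)
Q(s) = 2*s*(-730 + s) (Q(s) = (s - 730)*(s + s) = (-730 + s)*(2*s) = 2*s*(-730 + s))
1/(Q((0 + 31)/(35 - 152)) + R) = 1/(2*((0 + 31)/(35 - 152))*(-730 + (0 + 31)/(35 - 152)) - 20340) = 1/(2*(31/(-117))*(-730 + 31/(-117)) - 20340) = 1/(2*(31*(-1/117))*(-730 + 31*(-1/117)) - 20340) = 1/(2*(-31/117)*(-730 - 31/117) - 20340) = 1/(2*(-31/117)*(-85441/117) - 20340) = 1/(5297342/13689 - 20340) = 1/(-273136918/13689) = -13689/273136918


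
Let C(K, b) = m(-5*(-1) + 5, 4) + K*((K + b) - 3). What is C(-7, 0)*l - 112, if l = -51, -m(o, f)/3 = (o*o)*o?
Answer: 149318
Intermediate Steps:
m(o, f) = -3*o³ (m(o, f) = -3*o*o*o = -3*o²*o = -3*o³)
C(K, b) = -3000 + K*(-3 + K + b) (C(K, b) = -3*(-5*(-1) + 5)³ + K*((K + b) - 3) = -3*(5 + 5)³ + K*(-3 + K + b) = -3*10³ + K*(-3 + K + b) = -3*1000 + K*(-3 + K + b) = -3000 + K*(-3 + K + b))
C(-7, 0)*l - 112 = (-3000 + (-7)² - 3*(-7) - 7*0)*(-51) - 112 = (-3000 + 49 + 21 + 0)*(-51) - 112 = -2930*(-51) - 112 = 149430 - 112 = 149318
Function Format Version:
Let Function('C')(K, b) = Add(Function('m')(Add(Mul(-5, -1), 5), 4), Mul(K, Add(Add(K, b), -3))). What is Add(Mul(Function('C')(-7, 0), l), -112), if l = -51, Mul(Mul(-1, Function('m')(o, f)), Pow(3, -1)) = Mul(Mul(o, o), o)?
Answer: 149318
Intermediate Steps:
Function('m')(o, f) = Mul(-3, Pow(o, 3)) (Function('m')(o, f) = Mul(-3, Mul(Mul(o, o), o)) = Mul(-3, Mul(Pow(o, 2), o)) = Mul(-3, Pow(o, 3)))
Function('C')(K, b) = Add(-3000, Mul(K, Add(-3, K, b))) (Function('C')(K, b) = Add(Mul(-3, Pow(Add(Mul(-5, -1), 5), 3)), Mul(K, Add(Add(K, b), -3))) = Add(Mul(-3, Pow(Add(5, 5), 3)), Mul(K, Add(-3, K, b))) = Add(Mul(-3, Pow(10, 3)), Mul(K, Add(-3, K, b))) = Add(Mul(-3, 1000), Mul(K, Add(-3, K, b))) = Add(-3000, Mul(K, Add(-3, K, b))))
Add(Mul(Function('C')(-7, 0), l), -112) = Add(Mul(Add(-3000, Pow(-7, 2), Mul(-3, -7), Mul(-7, 0)), -51), -112) = Add(Mul(Add(-3000, 49, 21, 0), -51), -112) = Add(Mul(-2930, -51), -112) = Add(149430, -112) = 149318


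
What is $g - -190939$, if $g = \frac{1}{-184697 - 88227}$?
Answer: $\frac{52111835635}{272924} \approx 1.9094 \cdot 10^{5}$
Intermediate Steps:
$g = - \frac{1}{272924}$ ($g = \frac{1}{-272924} = - \frac{1}{272924} \approx -3.664 \cdot 10^{-6}$)
$g - -190939 = - \frac{1}{272924} - -190939 = - \frac{1}{272924} + 190939 = \frac{52111835635}{272924}$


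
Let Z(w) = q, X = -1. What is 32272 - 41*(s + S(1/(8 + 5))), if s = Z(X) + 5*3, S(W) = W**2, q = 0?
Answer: 5349992/169 ≈ 31657.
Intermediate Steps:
Z(w) = 0
s = 15 (s = 0 + 5*3 = 0 + 15 = 15)
32272 - 41*(s + S(1/(8 + 5))) = 32272 - 41*(15 + (1/(8 + 5))**2) = 32272 - 41*(15 + (1/13)**2) = 32272 - 41*(15 + 1/169) = 32272 - 41*2536/169 = 32272 - 103976/169 = 5349992/169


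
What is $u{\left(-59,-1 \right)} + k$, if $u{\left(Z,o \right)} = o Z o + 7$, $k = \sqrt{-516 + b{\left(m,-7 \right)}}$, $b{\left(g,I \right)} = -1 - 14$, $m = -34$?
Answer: $-52 + 3 i \sqrt{59} \approx -52.0 + 23.043 i$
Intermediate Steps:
$b{\left(g,I \right)} = -15$
$k = 3 i \sqrt{59}$ ($k = \sqrt{-516 - 15} = \sqrt{-531} = 3 i \sqrt{59} \approx 23.043 i$)
$u{\left(Z,o \right)} = 7 + Z o^{2}$ ($u{\left(Z,o \right)} = Z o o + 7 = Z o^{2} + 7 = 7 + Z o^{2}$)
$u{\left(-59,-1 \right)} + k = \left(7 - 59 \left(-1\right)^{2}\right) + 3 i \sqrt{59} = \left(7 - 59\right) + 3 i \sqrt{59} = -52 + 3 i \sqrt{59}$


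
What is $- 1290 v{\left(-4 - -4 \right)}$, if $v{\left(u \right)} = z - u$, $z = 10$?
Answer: $-12900$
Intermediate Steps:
$v{\left(u \right)} = 10 - u$
$- 1290 v{\left(-4 - -4 \right)} = - 1290 \left(10 - \left(-4 - -4\right)\right) = - 1290 \left(10 - \left(-4 + 4\right)\right) = - 1290 \left(10 - 0\right) = - 1290 \left(10 + 0\right) = \left(-1290\right) 10 = -12900$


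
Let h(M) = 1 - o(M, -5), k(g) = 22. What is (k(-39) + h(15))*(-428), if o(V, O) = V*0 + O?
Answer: -11984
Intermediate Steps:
o(V, O) = O (o(V, O) = 0 + O = O)
h(M) = 6 (h(M) = 1 - 1*(-5) = 1 + 5 = 6)
(k(-39) + h(15))*(-428) = (22 + 6)*(-428) = 28*(-428) = -11984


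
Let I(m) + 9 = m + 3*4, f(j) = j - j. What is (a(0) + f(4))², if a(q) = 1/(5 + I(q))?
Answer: 1/64 ≈ 0.015625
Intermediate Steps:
f(j) = 0
I(m) = 3 + m (I(m) = -9 + (m + 3*4) = -9 + (m + 12) = -9 + (12 + m) = 3 + m)
a(q) = 1/(8 + q) (a(q) = 1/(5 + (3 + q)) = 1/(8 + q))
(a(0) + f(4))² = (1/(8 + 0) + 0)² = (1/8 + 0)² = (⅛ + 0)² = (⅛)² = 1/64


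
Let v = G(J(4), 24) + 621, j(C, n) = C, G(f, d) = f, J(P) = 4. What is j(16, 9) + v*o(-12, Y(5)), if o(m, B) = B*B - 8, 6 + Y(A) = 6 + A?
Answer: 10641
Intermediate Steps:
Y(A) = A (Y(A) = -6 + (6 + A) = A)
v = 625 (v = 4 + 621 = 625)
o(m, B) = -8 + B**2 (o(m, B) = B**2 - 8 = -8 + B**2)
j(16, 9) + v*o(-12, Y(5)) = 16 + 625*(-8 + 5**2) = 16 + 625*(-8 + 25) = 16 + 625*17 = 16 + 10625 = 10641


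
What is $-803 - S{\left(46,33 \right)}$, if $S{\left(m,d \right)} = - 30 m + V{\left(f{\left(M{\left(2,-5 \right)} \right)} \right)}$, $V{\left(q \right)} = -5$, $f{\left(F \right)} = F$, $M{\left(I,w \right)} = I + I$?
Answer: $582$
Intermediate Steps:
$M{\left(I,w \right)} = 2 I$
$S{\left(m,d \right)} = -5 - 30 m$ ($S{\left(m,d \right)} = - 30 m - 5 = -5 - 30 m$)
$-803 - S{\left(46,33 \right)} = -803 - \left(-5 - 1380\right) = -803 - -1385 = -803 + 1385 = 582$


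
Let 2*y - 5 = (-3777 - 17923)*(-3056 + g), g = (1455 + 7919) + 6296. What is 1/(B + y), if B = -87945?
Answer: -2/273899685 ≈ -7.3019e-9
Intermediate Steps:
g = 15670 (g = 9374 + 6296 = 15670)
y = -273723795/2 (y = 5/2 + ((-3777 - 17923)*(-3056 + 15670))/2 = 5/2 + (-21700*12614)/2 = 5/2 + (½)*(-273723800) = 5/2 - 136861900 = -273723795/2 ≈ -1.3686e+8)
1/(B + y) = 1/(-87945 - 273723795/2) = 1/(-273899685/2) = -2/273899685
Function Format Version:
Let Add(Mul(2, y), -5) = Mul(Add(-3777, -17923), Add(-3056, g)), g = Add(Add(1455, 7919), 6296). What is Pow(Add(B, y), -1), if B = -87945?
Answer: Rational(-2, 273899685) ≈ -7.3019e-9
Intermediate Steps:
g = 15670 (g = Add(9374, 6296) = 15670)
y = Rational(-273723795, 2) (y = Add(Rational(5, 2), Mul(Rational(1, 2), Mul(Add(-3777, -17923), Add(-3056, 15670)))) = Add(Rational(5, 2), Mul(Rational(1, 2), Mul(-21700, 12614))) = Add(Rational(5, 2), Mul(Rational(1, 2), -273723800)) = Add(Rational(5, 2), -136861900) = Rational(-273723795, 2) ≈ -1.3686e+8)
Pow(Add(B, y), -1) = Pow(Add(-87945, Rational(-273723795, 2)), -1) = Pow(Rational(-273899685, 2), -1) = Rational(-2, 273899685)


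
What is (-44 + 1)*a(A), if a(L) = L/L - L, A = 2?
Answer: 43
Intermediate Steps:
a(L) = 1 - L
(-44 + 1)*a(A) = (-44 + 1)*(1 - 1*2) = -43*(1 - 2) = -43*(-1) = 43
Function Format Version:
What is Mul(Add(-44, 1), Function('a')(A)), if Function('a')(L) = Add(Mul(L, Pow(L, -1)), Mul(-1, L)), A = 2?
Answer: 43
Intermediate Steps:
Function('a')(L) = Add(1, Mul(-1, L))
Mul(Add(-44, 1), Function('a')(A)) = Mul(Add(-44, 1), Add(1, Mul(-1, 2))) = Mul(-43, Add(1, -2)) = Mul(-43, -1) = 43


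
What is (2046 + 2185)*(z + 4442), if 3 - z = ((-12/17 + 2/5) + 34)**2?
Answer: 101174333299/7225 ≈ 1.4003e+7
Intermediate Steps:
z = -8180821/7225 (z = 3 - ((-12/17 + 2/5) + 34)**2 = 3 - (-26/85 + 34)**2 = 3 - (2864/85)**2 = 3 - 1*8202496/7225 = 3 - 8202496/7225 = -8180821/7225 ≈ -1132.3)
(2046 + 2185)*(z + 4442) = (2046 + 2185)*(-8180821/7225 + 4442) = 4231*(23912629/7225) = 101174333299/7225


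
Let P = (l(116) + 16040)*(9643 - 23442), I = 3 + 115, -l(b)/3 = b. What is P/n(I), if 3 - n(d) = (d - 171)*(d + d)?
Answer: -216533908/12511 ≈ -17307.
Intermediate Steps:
l(b) = -3*b
I = 118
n(d) = 3 - 2*d*(-171 + d) (n(d) = 3 - (d - 171)*(d + d) = 3 - (-171 + d)*2*d = 3 - 2*d*(-171 + d))
P = -216533908 (P = (-3*116 + 16040)*(9643 - 23442) = (-348 + 16040)*(-13799) = 15692*(-13799) = -216533908)
P/n(I) = -216533908/(3 - 2*118² + 342*118) = -216533908/(3 - 2*13924 + 40356) = -216533908/(3 - 27848 + 40356) = -216533908/12511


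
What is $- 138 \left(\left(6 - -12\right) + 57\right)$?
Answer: $-10350$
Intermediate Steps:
$- 138 \left(\left(6 - -12\right) + 57\right) = - 138 \left(\left(6 + 12\right) + 57\right) = - 138 \left(18 + 57\right) = \left(-138\right) 75 = -10350$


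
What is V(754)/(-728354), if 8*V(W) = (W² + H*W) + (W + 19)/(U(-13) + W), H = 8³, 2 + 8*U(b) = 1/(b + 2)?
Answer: -15828835895/96621984932 ≈ -0.16382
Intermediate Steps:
U(b) = -¼ + 1/(8*(2 + b)) (U(b) = -¼ + 1/(8*(b + 2)) = -¼ + 1/(8*(2 + b)))
H = 512
V(W) = 64*W + W²/8 + (19 + W)/(8*(-23/88 + W)) (V(W) = ((W² + 512*W) + (W + 19)/((-3 - 2*(-13))/(8*(2 - 13)) + W))/8 = ((W² + 512*W) + (19 + W)/((⅛)*(-3 + 26)/(-11) + W))/8 = ((W² + 512*W) + (19 + W)/((⅛)*(-1/11)*23 + W))/8 = ((W² + 512*W) + (19 + W)/(-23/88 + W))/8 = (W² + 512*W + (19 + W)/(-23/88 + W))/8 = 64*W + W²/8 + (19 + W)/(8*(-23/88 + W)))
V(754)/(-728354) = ((1672 - 11688*754 + 88*754³ + 45033*754²)/(8*(-23 + 88*754)))/(-728354) = ((1672 - 8812752 + 88*428661064 + 45033*568516)/(8*(-23 + 66352)))*(-1/728354) = ((⅛)*(1672 - 8812752 + 37722173632 + 25601981028)/66329)*(-1/728354) = ((⅛)*(1/66329)*63315343580)*(-1/728354) = (15828835895/132658)*(-1/728354) = -15828835895/96621984932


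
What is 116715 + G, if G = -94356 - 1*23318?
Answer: -959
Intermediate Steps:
G = -117674 (G = -94356 - 23318 = -117674)
116715 + G = 116715 - 117674 = -959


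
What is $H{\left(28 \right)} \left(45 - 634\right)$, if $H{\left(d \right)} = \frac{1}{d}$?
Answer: $- \frac{589}{28} \approx -21.036$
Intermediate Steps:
$H{\left(28 \right)} \left(45 - 634\right) = \frac{45 - 634}{28} = \frac{1}{28} \left(-589\right) = - \frac{589}{28}$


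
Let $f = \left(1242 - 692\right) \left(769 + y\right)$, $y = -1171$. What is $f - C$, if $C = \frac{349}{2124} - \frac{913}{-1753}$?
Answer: $- \frac{823240100209}{3723372} \approx -2.211 \cdot 10^{5}$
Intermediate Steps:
$f = -221100$ ($f = \left(1242 - 692\right) \left(769 - 1171\right) = 550 \left(-402\right) = -221100$)
$C = \frac{2551009}{3723372}$ ($C = 349 \cdot \frac{1}{2124} - - \frac{913}{1753} = \frac{349}{2124} + \frac{913}{1753} = \frac{2551009}{3723372} \approx 0.68513$)
$f - C = -221100 - \frac{2551009}{3723372} = - \frac{823240100209}{3723372}$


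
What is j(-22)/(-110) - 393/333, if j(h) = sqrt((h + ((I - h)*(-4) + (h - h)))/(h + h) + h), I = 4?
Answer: -131/111 - I*sqrt(9262)/2420 ≈ -1.1802 - 0.039768*I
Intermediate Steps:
j(h) = sqrt(h + (-16 + 5*h)/(2*h)) (j(h) = sqrt((h + ((4 - h)*(-4) + (h - h)))/(h + h) + h) = sqrt((h + ((-16 + 4*h) + 0))/((2*h)) + h) = sqrt((h + (-16 + 4*h))*(1/(2*h)) + h) = sqrt((-16 + 5*h)*(1/(2*h)) + h) = sqrt((-16 + 5*h)/(2*h) + h) = sqrt(h + (-16 + 5*h)/(2*h)))
j(-22)/(-110) - 393/333 = (sqrt(10 - 32/(-22) + 4*(-22))/2)/(-110) - 393/333 = (sqrt(10 - 32*(-1/22) - 88)/2)*(-1/110) - 393*1/333 = (sqrt(10 + 16/11 - 88)/2)*(-1/110) - 131/111 = (sqrt(-842/11)/2)*(-1/110) - 131/111 = ((I*sqrt(9262)/11)/2)*(-1/110) - 131/111 = (I*sqrt(9262)/22)*(-1/110) - 131/111 = -I*sqrt(9262)/2420 - 131/111 = -131/111 - I*sqrt(9262)/2420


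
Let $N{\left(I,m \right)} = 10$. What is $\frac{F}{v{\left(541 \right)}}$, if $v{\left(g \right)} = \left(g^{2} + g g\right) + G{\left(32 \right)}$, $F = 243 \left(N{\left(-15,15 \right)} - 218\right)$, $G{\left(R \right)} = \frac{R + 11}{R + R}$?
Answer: $- \frac{359424}{4162579} \approx -0.086347$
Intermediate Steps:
$G{\left(R \right)} = \frac{11 + R}{2 R}$
$F = -50544$ ($F = 243 \left(10 - 218\right) = 243 \left(-208\right) = -50544$)
$v{\left(g \right)} = \frac{43}{64} + 2 g^{2}$ ($v{\left(g \right)} = \left(g^{2} + g g\right) + \frac{11 + 32}{2 \cdot 32} = \left(g^{2} + g^{2}\right) + \frac{1}{2} \cdot \frac{1}{32} \cdot 43 = 2 g^{2} + \frac{43}{64} = \frac{43}{64} + 2 g^{2}$)
$\frac{F}{v{\left(541 \right)}} = - \frac{50544}{\frac{43}{64} + 2 \cdot 541^{2}} = - \frac{50544}{\frac{43}{64} + 2 \cdot 292681} = - \frac{50544}{\frac{43}{64} + 585362} = - \frac{50544}{\frac{37463211}{64}} = \left(-50544\right) \frac{64}{37463211} = - \frac{359424}{4162579}$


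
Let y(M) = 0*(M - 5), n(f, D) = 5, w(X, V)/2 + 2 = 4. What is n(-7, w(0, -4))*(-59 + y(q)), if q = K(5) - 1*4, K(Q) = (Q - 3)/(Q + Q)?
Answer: -295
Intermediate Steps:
w(X, V) = 4 (w(X, V) = -4 + 2*4 = -4 + 8 = 4)
K(Q) = (-3 + Q)/(2*Q) (K(Q) = (-3 + Q)/((2*Q)) = (-3 + Q)*(1/(2*Q)) = (-3 + Q)/(2*Q))
q = -19/5 (q = (1/2)*(-3 + 5)/5 - 1*4 = (1/2)*(1/5)*2 - 4 = 1/5 - 4 = -19/5 ≈ -3.8000)
y(M) = 0 (y(M) = 0*(-5 + M) = 0)
n(-7, w(0, -4))*(-59 + y(q)) = 5*(-59 + 0) = 5*(-59) = -295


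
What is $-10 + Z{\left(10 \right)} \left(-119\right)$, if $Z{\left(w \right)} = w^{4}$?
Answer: $-1190010$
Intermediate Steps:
$-10 + Z{\left(10 \right)} \left(-119\right) = -10 + 10^{4} \left(-119\right) = -10 + 10000 \left(-119\right) = -10 - 1190000 = -1190010$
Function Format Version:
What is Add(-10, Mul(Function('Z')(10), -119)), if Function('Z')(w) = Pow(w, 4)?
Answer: -1190010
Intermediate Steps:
Add(-10, Mul(Function('Z')(10), -119)) = Add(-10, Mul(Pow(10, 4), -119)) = Add(-10, Mul(10000, -119)) = Add(-10, -1190000) = -1190010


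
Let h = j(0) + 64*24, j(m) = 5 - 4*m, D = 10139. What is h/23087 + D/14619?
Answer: 256606972/337508853 ≈ 0.76030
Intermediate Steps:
h = 1541 (h = (5 - 4*0) + 64*24 = (5 + 0) + 1536 = 5 + 1536 = 1541)
h/23087 + D/14619 = 1541/23087 + 10139/14619 = 256606972/337508853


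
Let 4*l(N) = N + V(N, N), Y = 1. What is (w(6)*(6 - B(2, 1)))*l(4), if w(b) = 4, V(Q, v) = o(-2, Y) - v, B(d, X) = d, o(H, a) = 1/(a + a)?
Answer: 2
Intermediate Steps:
o(H, a) = 1/(2*a)
V(Q, v) = ½ - v (V(Q, v) = (½)/1 - v = (½)*1 - v = ½ - v)
l(N) = ⅛ (l(N) = (N + (½ - N))/4 = (¼)*(½) = ⅛)
(w(6)*(6 - B(2, 1)))*l(4) = (4*(6 - 1*2))*(⅛) = (4*(6 - 2))*(⅛) = (4*4)*(⅛) = 16*(⅛) = 2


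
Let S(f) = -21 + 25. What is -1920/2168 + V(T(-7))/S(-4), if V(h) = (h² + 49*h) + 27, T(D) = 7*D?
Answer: 6357/1084 ≈ 5.8644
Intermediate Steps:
S(f) = 4
V(h) = 27 + h² + 49*h
-1920/2168 + V(T(-7))/S(-4) = -1920/2168 + (27 + (7*(-7))² + 49*(7*(-7)))/4 = -1920*1/2168 + (27 + (-49)² + 49*(-49))*(¼) = -240/271 + (27 + 2401 - 2401)*(¼) = -240/271 + 27*(¼) = -240/271 + 27/4 = 6357/1084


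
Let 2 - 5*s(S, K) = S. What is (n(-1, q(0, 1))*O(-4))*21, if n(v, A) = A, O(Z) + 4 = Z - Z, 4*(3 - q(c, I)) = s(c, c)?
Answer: -1218/5 ≈ -243.60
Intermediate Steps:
s(S, K) = ⅖ - S/5
q(c, I) = 29/10 + c/20 (q(c, I) = 3 - (⅖ - c/5)/4 = 3 + (-⅒ + c/20) = 29/10 + c/20)
O(Z) = -4 (O(Z) = -4 + (Z - Z) = -4 + 0 = -4)
(n(-1, q(0, 1))*O(-4))*21 = ((29/10 + (1/20)*0)*(-4))*21 = ((29/10 + 0)*(-4))*21 = ((29/10)*(-4))*21 = -58/5*21 = -1218/5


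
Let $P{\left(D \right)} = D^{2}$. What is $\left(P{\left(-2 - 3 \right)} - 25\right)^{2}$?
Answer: $0$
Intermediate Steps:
$\left(P{\left(-2 - 3 \right)} - 25\right)^{2} = \left(\left(-2 - 3\right)^{2} - 25\right)^{2} = \left(\left(-5\right)^{2} - 25\right)^{2} = \left(25 - 25\right)^{2} = 0^{2} = 0$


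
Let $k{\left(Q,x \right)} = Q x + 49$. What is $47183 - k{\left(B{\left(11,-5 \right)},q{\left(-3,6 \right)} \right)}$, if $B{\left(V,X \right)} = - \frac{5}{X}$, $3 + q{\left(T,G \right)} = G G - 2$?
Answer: $47103$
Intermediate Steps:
$q{\left(T,G \right)} = -5 + G^{2}$ ($q{\left(T,G \right)} = -3 + \left(G G - 2\right) = -3 + \left(G^{2} - 2\right) = -3 + \left(-2 + G^{2}\right) = -5 + G^{2}$)
$k{\left(Q,x \right)} = 49 + Q x$
$47183 - k{\left(B{\left(11,-5 \right)},q{\left(-3,6 \right)} \right)} = 47183 - \left(49 + - \frac{5}{-5} \left(-5 + 6^{2}\right)\right) = 47183 - \left(49 + \left(-5\right) \left(- \frac{1}{5}\right) \left(-5 + 36\right)\right) = 47183 - \left(49 + 1 \cdot 31\right) = 47183 - \left(49 + 31\right) = 47183 - 80 = 47103$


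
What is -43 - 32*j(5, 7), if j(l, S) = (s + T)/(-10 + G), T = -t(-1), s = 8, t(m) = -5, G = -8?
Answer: -179/9 ≈ -19.889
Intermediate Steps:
T = 5 (T = -1*(-5) = 5)
j(l, S) = -13/18 (j(l, S) = (8 + 5)/(-10 - 8) = 13/(-18) = 13*(-1/18) = -13/18)
-43 - 32*j(5, 7) = -43 - 32*(-13/18) = -43 + 208/9 = -179/9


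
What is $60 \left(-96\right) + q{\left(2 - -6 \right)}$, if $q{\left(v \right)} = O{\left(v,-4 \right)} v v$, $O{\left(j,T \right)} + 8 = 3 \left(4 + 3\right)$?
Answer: $-4928$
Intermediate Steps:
$O{\left(j,T \right)} = 13$ ($O{\left(j,T \right)} = -8 + 3 \left(4 + 3\right) = -8 + 3 \cdot 7 = -8 + 21 = 13$)
$q{\left(v \right)} = 13 v^{2}$ ($q{\left(v \right)} = 13 v v = 13 v^{2}$)
$60 \left(-96\right) + q{\left(2 - -6 \right)} = 60 \left(-96\right) + 13 \left(2 - -6\right)^{2} = -5760 + 13 \left(2 + 6\right)^{2} = -5760 + 13 \cdot 8^{2} = -5760 + 13 \cdot 64 = -5760 + 832 = -4928$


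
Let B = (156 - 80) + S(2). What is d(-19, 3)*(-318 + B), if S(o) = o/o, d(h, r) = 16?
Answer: -3856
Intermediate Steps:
S(o) = 1
B = 77 (B = (156 - 80) + 1 = 76 + 1 = 77)
d(-19, 3)*(-318 + B) = 16*(-318 + 77) = 16*(-241) = -3856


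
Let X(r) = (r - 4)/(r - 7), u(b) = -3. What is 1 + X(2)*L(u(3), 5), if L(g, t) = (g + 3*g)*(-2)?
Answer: 53/5 ≈ 10.600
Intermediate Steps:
X(r) = (-4 + r)/(-7 + r)
L(g, t) = -8*g (L(g, t) = (4*g)*(-2) = -8*g)
1 + X(2)*L(u(3), 5) = 1 + ((-4 + 2)/(-7 + 2))*(-8*(-3)) = 1 + (-2/(-5))*24 = 1 - ⅕*(-2)*24 = 1 + (⅖)*24 = 1 + 48/5 = 53/5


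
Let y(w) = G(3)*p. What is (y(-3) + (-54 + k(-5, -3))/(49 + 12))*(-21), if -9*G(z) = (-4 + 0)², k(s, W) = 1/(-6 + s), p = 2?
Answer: 187789/2013 ≈ 93.288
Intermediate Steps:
G(z) = -16/9 (G(z) = -(-4 + 0)²/9 = -⅑*(-4)² = -⅑*16 = -16/9)
y(w) = -32/9 (y(w) = -16/9*2 = -32/9)
(y(-3) + (-54 + k(-5, -3))/(49 + 12))*(-21) = (-32/9 + (-54 + 1/(-6 - 5))/(49 + 12))*(-21) = (-32/9 + (-54 + 1/(-11))/61)*(-21) = (-32/9 + (-54 - 1/11)*(1/61))*(-21) = (-32/9 - 595/11*1/61)*(-21) = (-32/9 - 595/671)*(-21) = -26827/6039*(-21) = 187789/2013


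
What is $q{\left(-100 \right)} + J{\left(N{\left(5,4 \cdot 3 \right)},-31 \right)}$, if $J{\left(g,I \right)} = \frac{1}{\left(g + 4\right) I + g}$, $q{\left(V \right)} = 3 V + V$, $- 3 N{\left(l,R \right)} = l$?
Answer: $- \frac{29601}{74} \approx -400.01$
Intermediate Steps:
$N{\left(l,R \right)} = - \frac{l}{3}$
$q{\left(V \right)} = 4 V$
$J{\left(g,I \right)} = \frac{1}{g + I \left(4 + g\right)}$ ($J{\left(g,I \right)} = \frac{1}{\left(4 + g\right) I + g} = \frac{1}{I \left(4 + g\right) + g} = \frac{1}{g + I \left(4 + g\right)}$)
$q{\left(-100 \right)} + J{\left(N{\left(5,4 \cdot 3 \right)},-31 \right)} = 4 \left(-100\right) + \frac{1}{\left(- \frac{1}{3}\right) 5 + 4 \left(-31\right) - 31 \left(\left(- \frac{1}{3}\right) 5\right)} = -400 + \frac{1}{- \frac{5}{3} - 124 - - \frac{155}{3}} = -400 + \frac{1}{- \frac{5}{3} - 124 + \frac{155}{3}} = -400 + \frac{1}{-74} = -400 - \frac{1}{74} = - \frac{29601}{74}$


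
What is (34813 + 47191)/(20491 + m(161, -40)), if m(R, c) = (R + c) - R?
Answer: 82004/20451 ≈ 4.0098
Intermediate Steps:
m(R, c) = c
(34813 + 47191)/(20491 + m(161, -40)) = (34813 + 47191)/(20491 - 40) = 82004/20451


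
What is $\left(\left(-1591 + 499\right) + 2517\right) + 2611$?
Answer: $4036$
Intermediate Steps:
$\left(\left(-1591 + 499\right) + 2517\right) + 2611 = \left(-1092 + 2517\right) + 2611 = 1425 + 2611 = 4036$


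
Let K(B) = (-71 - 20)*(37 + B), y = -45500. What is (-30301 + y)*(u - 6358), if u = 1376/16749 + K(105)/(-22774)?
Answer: 30635716068786851/63573621 ≈ 4.8189e+8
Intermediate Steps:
K(B) = -3367 - 91*B (K(B) = -91*(37 + B) = -3367 - 91*B)
u = 123883801/190720863 (u = 1376/16749 + (-3367 - 91*105)/(-22774) = 1376*(1/16749) + (-3367 - 9555)*(-1/22774) = 1376/16749 - 12922*(-1/22774) = 1376/16749 + 6461/11387 = 123883801/190720863 ≈ 0.64956)
(-30301 + y)*(u - 6358) = (-30301 - 45500)*(123883801/190720863 - 6358) = -75801*(-1212479363153/190720863) = 30635716068786851/63573621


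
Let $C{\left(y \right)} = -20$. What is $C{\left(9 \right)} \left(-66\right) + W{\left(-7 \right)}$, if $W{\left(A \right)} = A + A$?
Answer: $1306$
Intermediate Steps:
$W{\left(A \right)} = 2 A$
$C{\left(9 \right)} \left(-66\right) + W{\left(-7 \right)} = \left(-20\right) \left(-66\right) + 2 \left(-7\right) = 1320 - 14 = 1306$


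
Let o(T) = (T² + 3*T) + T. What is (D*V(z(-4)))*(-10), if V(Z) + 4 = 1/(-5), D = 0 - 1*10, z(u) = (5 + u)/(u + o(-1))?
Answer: -420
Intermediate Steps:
o(T) = T² + 4*T
z(u) = (5 + u)/(-3 + u) (z(u) = (5 + u)/(u - (4 - 1)) = (5 + u)/(u - 1*3) = (5 + u)/(u - 3) = (5 + u)/(-3 + u))
D = -10 (D = 0 - 10 = -10)
V(Z) = -21/5 (V(Z) = -4 + 1/(-5) = -4 - ⅕ = -21/5)
(D*V(z(-4)))*(-10) = -10*(-21/5)*(-10) = 42*(-10) = -420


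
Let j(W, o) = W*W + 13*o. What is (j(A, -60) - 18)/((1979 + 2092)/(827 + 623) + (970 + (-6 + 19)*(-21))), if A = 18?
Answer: -687300/1014721 ≈ -0.67733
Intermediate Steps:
j(W, o) = W**2 + 13*o
(j(A, -60) - 18)/((1979 + 2092)/(827 + 623) + (970 + (-6 + 19)*(-21))) = ((18**2 + 13*(-60)) - 18)/((1979 + 2092)/(827 + 623) + (970 + (-6 + 19)*(-21))) = ((324 - 780) - 18)/(4071/1450 + (970 + 13*(-21))) = (-456 - 18)/(4071*(1/1450) + (970 - 273)) = -474/(4071/1450 + 697) = -474/1014721/1450 = -474*1450/1014721 = -687300/1014721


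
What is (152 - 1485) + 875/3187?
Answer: -4247396/3187 ≈ -1332.7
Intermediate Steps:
(152 - 1485) + 875/3187 = -1333 + 875*(1/3187) = -1333 + 875/3187 = -4247396/3187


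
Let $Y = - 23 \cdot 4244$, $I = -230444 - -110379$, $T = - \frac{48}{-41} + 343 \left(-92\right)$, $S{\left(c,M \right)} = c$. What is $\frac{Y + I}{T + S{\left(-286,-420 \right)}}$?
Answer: $\frac{2974919}{435158} \approx 6.8364$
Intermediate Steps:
$T = - \frac{1293748}{41}$ ($T = \left(-48\right) \left(- \frac{1}{41}\right) - 31556 = \frac{48}{41} - 31556 = - \frac{1293748}{41} \approx -31555.0$)
$I = -120065$ ($I = -230444 + 110379 = -120065$)
$Y = -97612$ ($Y = \left(-1\right) 97612 = -97612$)
$\frac{Y + I}{T + S{\left(-286,-420 \right)}} = \frac{-97612 - 120065}{- \frac{1293748}{41} - 286} = - \frac{217677}{- \frac{1305474}{41}} = \left(-217677\right) \left(- \frac{41}{1305474}\right) = \frac{2974919}{435158}$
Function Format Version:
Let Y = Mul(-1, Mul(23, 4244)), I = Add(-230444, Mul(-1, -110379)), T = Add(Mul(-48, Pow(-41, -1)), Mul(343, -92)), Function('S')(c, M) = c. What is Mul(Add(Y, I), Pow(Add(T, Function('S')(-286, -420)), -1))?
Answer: Rational(2974919, 435158) ≈ 6.8364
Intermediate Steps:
T = Rational(-1293748, 41) (T = Add(Mul(-48, Rational(-1, 41)), -31556) = Add(Rational(48, 41), -31556) = Rational(-1293748, 41) ≈ -31555.)
I = -120065 (I = Add(-230444, 110379) = -120065)
Y = -97612 (Y = Mul(-1, 97612) = -97612)
Mul(Add(Y, I), Pow(Add(T, Function('S')(-286, -420)), -1)) = Mul(Add(-97612, -120065), Pow(Add(Rational(-1293748, 41), -286), -1)) = Mul(-217677, Pow(Rational(-1305474, 41), -1)) = Mul(-217677, Rational(-41, 1305474)) = Rational(2974919, 435158)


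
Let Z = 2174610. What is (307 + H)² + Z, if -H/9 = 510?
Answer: 20518699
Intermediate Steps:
H = -4590 (H = -9*510 = -4590)
(307 + H)² + Z = (307 - 4590)² + 2174610 = (-4283)² + 2174610 = 18344089 + 2174610 = 20518699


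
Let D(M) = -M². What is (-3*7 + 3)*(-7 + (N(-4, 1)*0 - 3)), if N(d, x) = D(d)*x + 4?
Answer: 180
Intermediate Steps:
N(d, x) = 4 - x*d² (N(d, x) = (-d²)*x + 4 = -x*d² + 4 = 4 - x*d²)
(-3*7 + 3)*(-7 + (N(-4, 1)*0 - 3)) = (-3*7 + 3)*(-7 + ((4 - 1*1*(-4)²)*0 - 3)) = (-21 + 3)*(-7 + ((4 - 1*1*16)*0 - 3)) = -18*(-7 + ((4 - 16)*0 - 3)) = -18*(-7 + (-12*0 - 3)) = -18*(-7 + (0 - 3)) = -18*(-7 - 3) = -18*(-10) = 180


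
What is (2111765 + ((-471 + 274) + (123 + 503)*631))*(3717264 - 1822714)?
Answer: 4748829771700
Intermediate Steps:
(2111765 + ((-471 + 274) + (123 + 503)*631))*(3717264 - 1822714) = (2111765 + (-197 + 626*631))*1894550 = (2111765 + (-197 + 395006))*1894550 = (2111765 + 394809)*1894550 = 2506574*1894550 = 4748829771700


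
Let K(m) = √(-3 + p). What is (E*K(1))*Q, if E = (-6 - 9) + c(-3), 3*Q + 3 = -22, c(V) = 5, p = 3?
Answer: 0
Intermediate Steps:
Q = -25/3 (Q = -1 + (⅓)*(-22) = -1 - 22/3 = -25/3 ≈ -8.3333)
E = -10 (E = (-6 - 9) + 5 = -15 + 5 = -10)
K(m) = 0 (K(m) = √(-3 + 3) = √0 = 0)
(E*K(1))*Q = -10*0*(-25/3) = 0*(-25/3) = 0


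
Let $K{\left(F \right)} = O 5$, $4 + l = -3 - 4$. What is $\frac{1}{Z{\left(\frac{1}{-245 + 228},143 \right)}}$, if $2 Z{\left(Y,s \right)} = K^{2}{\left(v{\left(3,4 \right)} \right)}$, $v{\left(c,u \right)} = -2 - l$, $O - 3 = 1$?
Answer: $\frac{1}{200} \approx 0.005$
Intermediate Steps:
$O = 4$ ($O = 3 + 1 = 4$)
$l = -11$ ($l = -4 - 7 = -11$)
$v{\left(c,u \right)} = 9$ ($v{\left(c,u \right)} = -2 - -11 = -2 + 11 = 9$)
$K{\left(F \right)} = 20$ ($K{\left(F \right)} = 4 \cdot 5 = 20$)
$Z{\left(Y,s \right)} = 200$ ($Z{\left(Y,s \right)} = \frac{20^{2}}{2} = \frac{1}{2} \cdot 400 = 200$)
$\frac{1}{Z{\left(\frac{1}{-245 + 228},143 \right)}} = \frac{1}{200}$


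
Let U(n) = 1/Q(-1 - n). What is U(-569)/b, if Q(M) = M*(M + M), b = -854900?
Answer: -1/551622515200 ≈ -1.8128e-12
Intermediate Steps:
Q(M) = 2*M² (Q(M) = M*(2*M) = 2*M²)
U(n) = 1/(2*(-1 - n)²)
U(-569)/b = (1/(2*(1 - 569)²))/(-854900) = ((½)/(-568)²)*(-1/854900) = ((½)*(1/322624))*(-1/854900) = (1/645248)*(-1/854900) = -1/551622515200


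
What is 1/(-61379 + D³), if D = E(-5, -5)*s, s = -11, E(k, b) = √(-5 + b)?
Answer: -61379/5538942641 - 13310*I*√10/5538942641 ≈ -1.1081e-5 - 7.5989e-6*I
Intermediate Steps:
D = -11*I*√10 (D = √(-5 - 5)*(-11) = √(-10)*(-11) = (I*√10)*(-11) = -11*I*√10 ≈ -34.785*I)
1/(-61379 + D³) = 1/(-61379 + (-11*I*√10)³) = 1/(-61379 + 13310*I*√10)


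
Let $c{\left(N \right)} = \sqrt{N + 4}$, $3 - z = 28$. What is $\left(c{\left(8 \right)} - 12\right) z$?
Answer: $300 - 50 \sqrt{3} \approx 213.4$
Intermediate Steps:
$z = -25$ ($z = 3 - 28 = -25$)
$c{\left(N \right)} = \sqrt{4 + N}$
$\left(c{\left(8 \right)} - 12\right) z = \left(\sqrt{4 + 8} - 12\right) \left(-25\right) = \left(\sqrt{12} - 12\right) \left(-25\right) = \left(2 \sqrt{3} - 12\right) \left(-25\right) = \left(-12 + 2 \sqrt{3}\right) \left(-25\right) = 300 - 50 \sqrt{3}$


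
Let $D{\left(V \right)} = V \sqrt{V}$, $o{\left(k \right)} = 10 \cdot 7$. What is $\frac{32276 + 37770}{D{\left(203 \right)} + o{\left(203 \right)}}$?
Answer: $- \frac{700460}{1194361} + \frac{2031334 \sqrt{203}}{1194361} \approx 23.646$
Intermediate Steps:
$o{\left(k \right)} = 70$
$D{\left(V \right)} = V^{\frac{3}{2}}$
$\frac{32276 + 37770}{D{\left(203 \right)} + o{\left(203 \right)}} = \frac{32276 + 37770}{203^{\frac{3}{2}} + 70} = \frac{70046}{203 \sqrt{203} + 70} = \frac{70046}{70 + 203 \sqrt{203}}$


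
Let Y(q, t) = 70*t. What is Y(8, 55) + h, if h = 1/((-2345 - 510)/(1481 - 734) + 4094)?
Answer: 11763148297/3055363 ≈ 3850.0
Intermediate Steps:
h = 747/3055363 (h = 1/(-2855/747 + 4094) = 1/(3055363/747) = 747/3055363 ≈ 0.00024449)
Y(8, 55) + h = 70*55 + 747/3055363 = 3850 + 747/3055363 = 11763148297/3055363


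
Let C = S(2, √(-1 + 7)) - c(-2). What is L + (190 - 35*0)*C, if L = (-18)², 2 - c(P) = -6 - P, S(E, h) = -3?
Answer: -1386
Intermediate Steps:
c(P) = 8 + P (c(P) = 2 - (-6 - P) = 2 + (6 + P) = 8 + P)
L = 324
C = -9 (C = -3 - (8 - 2) = -3 - 1*6 = -3 - 6 = -9)
L + (190 - 35*0)*C = 324 + (190 - 35*0)*(-9) = 324 + (190 - 1*0)*(-9) = 324 + (190 + 0)*(-9) = 324 + 190*(-9) = 324 - 1710 = -1386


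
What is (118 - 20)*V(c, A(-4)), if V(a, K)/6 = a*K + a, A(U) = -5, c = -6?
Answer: 14112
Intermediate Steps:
V(a, K) = 6*a + 6*K*a (V(a, K) = 6*(a*K + a) = 6*(K*a + a) = 6*(a + K*a) = 6*a + 6*K*a)
(118 - 20)*V(c, A(-4)) = (118 - 20)*(6*(-6)*(1 - 5)) = 98*(6*(-6)*(-4)) = 98*144 = 14112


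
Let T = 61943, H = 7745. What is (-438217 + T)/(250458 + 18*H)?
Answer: -188137/194934 ≈ -0.96513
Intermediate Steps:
(-438217 + T)/(250458 + 18*H) = (-438217 + 61943)/(250458 + 18*7745) = -376274/(250458 + 139410) = -376274/389868 = -376274*1/389868 = -188137/194934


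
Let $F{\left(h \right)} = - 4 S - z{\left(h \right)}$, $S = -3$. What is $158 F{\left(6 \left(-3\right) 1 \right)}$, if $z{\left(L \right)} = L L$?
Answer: $-49296$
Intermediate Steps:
$z{\left(L \right)} = L^{2}$
$F{\left(h \right)} = 12 - h^{2}$ ($F{\left(h \right)} = \left(-4\right) \left(-3\right) - h^{2} = 12 - h^{2}$)
$158 F{\left(6 \left(-3\right) 1 \right)} = 158 \left(12 - \left(6 \left(-3\right) 1\right)^{2}\right) = 158 \left(12 - \left(\left(-18\right) 1\right)^{2}\right) = 158 \left(12 - \left(-18\right)^{2}\right) = 158 \left(12 - 324\right) = 158 \left(-312\right) = -49296$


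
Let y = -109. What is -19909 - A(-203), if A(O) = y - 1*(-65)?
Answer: -19865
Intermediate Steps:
A(O) = -44 (A(O) = -109 - 1*(-65) = -109 + 65 = -44)
-19909 - A(-203) = -19909 - 1*(-44) = -19909 + 44 = -19865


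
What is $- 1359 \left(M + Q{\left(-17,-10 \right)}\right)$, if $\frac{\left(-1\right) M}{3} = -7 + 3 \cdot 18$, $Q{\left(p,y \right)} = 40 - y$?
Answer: $123669$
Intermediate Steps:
$M = -141$ ($M = - 3 \left(-7 + 3 \cdot 18\right) = - 3 \left(-7 + 54\right) = \left(-3\right) 47 = -141$)
$- 1359 \left(M + Q{\left(-17,-10 \right)}\right) = - 1359 \left(-141 + \left(40 - -10\right)\right) = - 1359 \left(-141 + \left(40 + 10\right)\right) = - 1359 \left(-141 + 50\right) = \left(-1359\right) \left(-91\right) = 123669$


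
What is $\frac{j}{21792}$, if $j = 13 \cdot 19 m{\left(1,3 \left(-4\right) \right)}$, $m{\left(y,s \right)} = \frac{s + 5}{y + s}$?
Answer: $\frac{1729}{239712} \approx 0.0072128$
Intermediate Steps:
$m{\left(y,s \right)} = \frac{5 + s}{s + y}$
$j = \frac{1729}{11}$ ($j = 13 \cdot 19 \frac{5 + 3 \left(-4\right)}{3 \left(-4\right) + 1} = 247 \frac{5 - 12}{-12 + 1} = 247 \frac{1}{-11} \left(-7\right) = 247 \left(\left(- \frac{1}{11}\right) \left(-7\right)\right) = 247 \cdot \frac{7}{11} = \frac{1729}{11} \approx 157.18$)
$\frac{j}{21792} = \frac{1729}{11 \cdot 21792} = \frac{1729}{11} \cdot \frac{1}{21792} = \frac{1729}{239712}$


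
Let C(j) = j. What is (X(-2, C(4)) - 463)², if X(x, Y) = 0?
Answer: 214369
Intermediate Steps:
(X(-2, C(4)) - 463)² = (0 - 463)² = (-463)² = 214369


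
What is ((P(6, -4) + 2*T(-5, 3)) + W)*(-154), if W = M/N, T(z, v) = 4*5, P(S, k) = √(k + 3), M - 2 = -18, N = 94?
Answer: -288288/47 - 154*I ≈ -6133.8 - 154.0*I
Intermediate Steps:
M = -16 (M = 2 - 18 = -16)
P(S, k) = √(3 + k)
T(z, v) = 20
W = -8/47 (W = -16/94 = -16*1/94 = -8/47 ≈ -0.17021)
((P(6, -4) + 2*T(-5, 3)) + W)*(-154) = ((√(3 - 4) + 2*20) - 8/47)*(-154) = ((√(-1) + 40) - 8/47)*(-154) = ((I + 40) - 8/47)*(-154) = ((40 + I) - 8/47)*(-154) = (1872/47 + I)*(-154) = -288288/47 - 154*I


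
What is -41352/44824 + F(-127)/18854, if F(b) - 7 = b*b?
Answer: -3523159/52819481 ≈ -0.066702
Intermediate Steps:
F(b) = 7 + b² (F(b) = 7 + b*b = 7 + b²)
-41352/44824 + F(-127)/18854 = -41352/44824 + (7 + (-127)²)/18854 = -41352*1/44824 + (7 + 16129)*(1/18854) = -5169/5603 + 16136*(1/18854) = -5169/5603 + 8068/9427 = -3523159/52819481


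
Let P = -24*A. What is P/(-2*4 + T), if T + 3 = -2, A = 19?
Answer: 456/13 ≈ 35.077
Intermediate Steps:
T = -5 (T = -3 - 2 = -5)
P = -456 (P = -24*19 = -456)
P/(-2*4 + T) = -456/(-2*4 - 5) = -456/(-8 - 5) = -456/(-13) = -1/13*(-456) = 456/13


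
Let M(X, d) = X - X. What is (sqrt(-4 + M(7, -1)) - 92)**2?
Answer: 8460 - 368*I ≈ 8460.0 - 368.0*I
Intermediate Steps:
M(X, d) = 0
(sqrt(-4 + M(7, -1)) - 92)**2 = (sqrt(-4 + 0) - 92)**2 = (sqrt(-4) - 92)**2 = (2*I - 92)**2 = (-92 + 2*I)**2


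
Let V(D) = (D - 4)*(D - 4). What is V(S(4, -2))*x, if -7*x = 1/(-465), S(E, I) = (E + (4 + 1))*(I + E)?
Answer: 28/465 ≈ 0.060215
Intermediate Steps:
S(E, I) = (5 + E)*(E + I) (S(E, I) = (E + 5)*(E + I) = (5 + E)*(E + I))
V(D) = (-4 + D)**2 (V(D) = (-4 + D)*(-4 + D) = (-4 + D)**2)
x = 1/3255 (x = -1/7/(-465) = -1/7*(-1/465) = 1/3255 ≈ 0.00030722)
V(S(4, -2))*x = (-4 + (4**2 + 5*4 + 5*(-2) + 4*(-2)))**2*(1/3255) = (-4 + (16 + 20 - 10 - 8))**2*(1/3255) = (-4 + 18)**2*(1/3255) = 14**2*(1/3255) = 196*(1/3255) = 28/465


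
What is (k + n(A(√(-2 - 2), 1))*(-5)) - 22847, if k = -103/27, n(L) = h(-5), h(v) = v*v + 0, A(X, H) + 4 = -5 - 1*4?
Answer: -620347/27 ≈ -22976.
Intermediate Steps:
A(X, H) = -13 (A(X, H) = -4 + (-5 - 1*4) = -4 + (-5 - 4) = -4 - 9 = -13)
h(v) = v² (h(v) = v² + 0 = v²)
n(L) = 25 (n(L) = (-5)² = 25)
k = -103/27 (k = -103*1/27 = -103/27 ≈ -3.8148)
(k + n(A(√(-2 - 2), 1))*(-5)) - 22847 = (-103/27 + 25*(-5)) - 22847 = (-103/27 - 125) - 22847 = -3478/27 - 22847 = -620347/27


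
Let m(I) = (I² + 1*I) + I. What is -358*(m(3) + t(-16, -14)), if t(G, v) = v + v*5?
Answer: 24702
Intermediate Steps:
t(G, v) = 6*v (t(G, v) = v + 5*v = 6*v)
m(I) = I² + 2*I (m(I) = (I² + I) + I = (I + I²) + I = I² + 2*I)
-358*(m(3) + t(-16, -14)) = -358*(3*(2 + 3) + 6*(-14)) = -358*(3*5 - 84) = -358*(15 - 84) = -358*(-69) = 24702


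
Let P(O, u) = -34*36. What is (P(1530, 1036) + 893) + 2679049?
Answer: 2678718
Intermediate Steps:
P(O, u) = -1224
(P(1530, 1036) + 893) + 2679049 = (-1224 + 893) + 2679049 = -331 + 2679049 = 2678718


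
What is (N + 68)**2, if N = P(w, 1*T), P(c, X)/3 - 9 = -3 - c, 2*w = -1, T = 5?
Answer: 30625/4 ≈ 7656.3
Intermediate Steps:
w = -1/2 (w = (1/2)*(-1) = -1/2 ≈ -0.50000)
P(c, X) = 18 - 3*c (P(c, X) = 27 + 3*(-3 - c) = 27 + (-9 - 3*c) = 18 - 3*c)
N = 39/2 (N = 18 - 3*(-1/2) = 18 + 3/2 = 39/2 ≈ 19.500)
(N + 68)**2 = (39/2 + 68)**2 = (175/2)**2 = 30625/4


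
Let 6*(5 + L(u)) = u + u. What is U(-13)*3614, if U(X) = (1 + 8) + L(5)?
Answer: 61438/3 ≈ 20479.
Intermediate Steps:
L(u) = -5 + u/3 (L(u) = -5 + (u + u)/6 = -5 + (2*u)/6 = -5 + u/3)
U(X) = 17/3 (U(X) = (1 + 8) + (-5 + (⅓)*5) = 9 + (-5 + 5/3) = 9 - 10/3 = 17/3)
U(-13)*3614 = (17/3)*3614 = 61438/3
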